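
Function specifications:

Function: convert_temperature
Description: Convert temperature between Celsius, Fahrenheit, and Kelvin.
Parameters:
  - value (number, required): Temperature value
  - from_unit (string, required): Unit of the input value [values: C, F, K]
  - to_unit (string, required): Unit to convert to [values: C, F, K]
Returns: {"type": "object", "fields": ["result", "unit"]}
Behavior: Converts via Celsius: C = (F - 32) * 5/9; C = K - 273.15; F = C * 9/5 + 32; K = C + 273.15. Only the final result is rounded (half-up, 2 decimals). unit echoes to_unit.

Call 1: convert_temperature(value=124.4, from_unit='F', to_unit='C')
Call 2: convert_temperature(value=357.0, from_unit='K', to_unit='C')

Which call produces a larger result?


Call 1:
  To C: (124.4 - 32) * 5/9 = 51.333333
  Target is C: 51.333333
  Round to 2 decimals: 51.33
  -> 51.33 C
Call 2:
  To C: 357 - 273.15 = 83.85
  Target is C: 83.85
  Round to 2 decimals: 83.85
  -> 83.85 C
Call 2 (83.85 C)


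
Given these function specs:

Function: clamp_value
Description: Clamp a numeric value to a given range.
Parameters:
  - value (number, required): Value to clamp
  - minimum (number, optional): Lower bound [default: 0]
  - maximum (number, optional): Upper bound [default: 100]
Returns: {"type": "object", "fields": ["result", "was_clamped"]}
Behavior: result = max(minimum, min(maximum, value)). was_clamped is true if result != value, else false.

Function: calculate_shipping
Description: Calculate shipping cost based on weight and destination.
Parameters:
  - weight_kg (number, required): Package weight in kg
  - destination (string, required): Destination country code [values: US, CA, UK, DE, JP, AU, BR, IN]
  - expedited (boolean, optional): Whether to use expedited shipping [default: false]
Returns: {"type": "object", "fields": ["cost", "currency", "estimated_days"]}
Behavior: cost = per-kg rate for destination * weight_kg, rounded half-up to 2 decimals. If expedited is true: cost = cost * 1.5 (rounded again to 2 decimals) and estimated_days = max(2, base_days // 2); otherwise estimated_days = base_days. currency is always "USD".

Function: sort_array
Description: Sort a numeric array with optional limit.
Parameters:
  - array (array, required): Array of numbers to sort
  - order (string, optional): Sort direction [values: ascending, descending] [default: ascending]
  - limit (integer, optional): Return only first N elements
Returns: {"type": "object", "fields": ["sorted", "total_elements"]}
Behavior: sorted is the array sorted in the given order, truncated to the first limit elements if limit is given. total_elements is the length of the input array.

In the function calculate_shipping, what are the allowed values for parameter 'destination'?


The calculate_shipping spec declares:
  - destination (string, required): Destination country code [values: US, CA, UK, DE, JP, AU, BR, IN]
Allowed values:
US, CA, UK, DE, JP, AU, BR, IN


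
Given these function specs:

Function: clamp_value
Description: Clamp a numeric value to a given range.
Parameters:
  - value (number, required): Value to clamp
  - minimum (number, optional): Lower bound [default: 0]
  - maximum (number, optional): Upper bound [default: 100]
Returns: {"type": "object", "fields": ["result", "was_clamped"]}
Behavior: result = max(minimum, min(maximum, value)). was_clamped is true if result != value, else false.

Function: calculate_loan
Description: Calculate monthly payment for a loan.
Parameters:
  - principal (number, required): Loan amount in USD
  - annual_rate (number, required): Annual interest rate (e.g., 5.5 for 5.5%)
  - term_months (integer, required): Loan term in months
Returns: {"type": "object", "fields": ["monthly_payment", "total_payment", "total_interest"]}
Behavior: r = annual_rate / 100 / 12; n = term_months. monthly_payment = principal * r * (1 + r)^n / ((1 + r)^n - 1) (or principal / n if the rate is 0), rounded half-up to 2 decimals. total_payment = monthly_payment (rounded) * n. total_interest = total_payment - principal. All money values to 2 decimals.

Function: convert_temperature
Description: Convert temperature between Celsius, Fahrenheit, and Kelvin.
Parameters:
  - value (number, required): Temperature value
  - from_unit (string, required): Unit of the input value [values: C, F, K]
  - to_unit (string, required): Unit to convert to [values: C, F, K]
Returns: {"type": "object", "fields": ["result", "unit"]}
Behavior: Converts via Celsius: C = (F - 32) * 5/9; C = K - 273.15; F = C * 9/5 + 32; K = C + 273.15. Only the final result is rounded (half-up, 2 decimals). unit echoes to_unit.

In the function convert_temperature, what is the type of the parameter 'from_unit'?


The convert_temperature spec declares:
  - from_unit (string, required): Unit of the input value [values: C, F, K]
Type:
string


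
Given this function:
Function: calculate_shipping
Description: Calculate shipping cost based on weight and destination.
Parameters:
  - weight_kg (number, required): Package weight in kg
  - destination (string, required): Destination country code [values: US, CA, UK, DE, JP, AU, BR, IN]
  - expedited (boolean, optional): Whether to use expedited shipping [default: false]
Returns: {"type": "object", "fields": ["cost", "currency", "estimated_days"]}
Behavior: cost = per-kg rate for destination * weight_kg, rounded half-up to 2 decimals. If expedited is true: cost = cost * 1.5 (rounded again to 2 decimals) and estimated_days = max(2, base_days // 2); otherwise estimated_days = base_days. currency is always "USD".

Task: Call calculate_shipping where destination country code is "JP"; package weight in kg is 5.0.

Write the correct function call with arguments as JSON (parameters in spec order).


Mapping each described value to its parameter name:
  'Destination country code' -> destination = "JP"
  'Package weight in kg' -> weight_kg = 5.0
calculate_shipping({"weight_kg": 5.0, "destination": "JP"})


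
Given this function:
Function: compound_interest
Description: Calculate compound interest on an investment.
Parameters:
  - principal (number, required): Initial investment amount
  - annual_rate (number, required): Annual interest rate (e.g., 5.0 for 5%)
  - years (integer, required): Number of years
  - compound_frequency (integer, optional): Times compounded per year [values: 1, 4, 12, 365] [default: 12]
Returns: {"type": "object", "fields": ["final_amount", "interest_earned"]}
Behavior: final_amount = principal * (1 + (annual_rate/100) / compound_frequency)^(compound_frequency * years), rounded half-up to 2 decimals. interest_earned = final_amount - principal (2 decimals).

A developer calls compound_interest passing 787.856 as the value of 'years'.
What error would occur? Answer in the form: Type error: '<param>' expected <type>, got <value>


Spec: 'years' is declared as integer; 787.856 is a non-integer number.
Type error: 'years' expected integer, got 787.856


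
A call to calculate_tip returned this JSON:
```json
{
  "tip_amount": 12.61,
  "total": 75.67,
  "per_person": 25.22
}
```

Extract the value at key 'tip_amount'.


12.61


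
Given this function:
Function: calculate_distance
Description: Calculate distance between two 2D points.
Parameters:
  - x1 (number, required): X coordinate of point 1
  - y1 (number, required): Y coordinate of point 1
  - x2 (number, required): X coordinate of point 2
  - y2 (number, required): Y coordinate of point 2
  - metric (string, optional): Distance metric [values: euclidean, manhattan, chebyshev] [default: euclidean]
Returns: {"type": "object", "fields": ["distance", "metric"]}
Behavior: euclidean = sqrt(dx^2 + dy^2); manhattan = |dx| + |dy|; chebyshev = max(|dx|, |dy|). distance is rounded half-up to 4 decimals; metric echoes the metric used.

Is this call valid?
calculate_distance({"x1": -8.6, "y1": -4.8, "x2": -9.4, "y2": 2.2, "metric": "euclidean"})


Checking all required parameters present and types match... All valid.
Valid


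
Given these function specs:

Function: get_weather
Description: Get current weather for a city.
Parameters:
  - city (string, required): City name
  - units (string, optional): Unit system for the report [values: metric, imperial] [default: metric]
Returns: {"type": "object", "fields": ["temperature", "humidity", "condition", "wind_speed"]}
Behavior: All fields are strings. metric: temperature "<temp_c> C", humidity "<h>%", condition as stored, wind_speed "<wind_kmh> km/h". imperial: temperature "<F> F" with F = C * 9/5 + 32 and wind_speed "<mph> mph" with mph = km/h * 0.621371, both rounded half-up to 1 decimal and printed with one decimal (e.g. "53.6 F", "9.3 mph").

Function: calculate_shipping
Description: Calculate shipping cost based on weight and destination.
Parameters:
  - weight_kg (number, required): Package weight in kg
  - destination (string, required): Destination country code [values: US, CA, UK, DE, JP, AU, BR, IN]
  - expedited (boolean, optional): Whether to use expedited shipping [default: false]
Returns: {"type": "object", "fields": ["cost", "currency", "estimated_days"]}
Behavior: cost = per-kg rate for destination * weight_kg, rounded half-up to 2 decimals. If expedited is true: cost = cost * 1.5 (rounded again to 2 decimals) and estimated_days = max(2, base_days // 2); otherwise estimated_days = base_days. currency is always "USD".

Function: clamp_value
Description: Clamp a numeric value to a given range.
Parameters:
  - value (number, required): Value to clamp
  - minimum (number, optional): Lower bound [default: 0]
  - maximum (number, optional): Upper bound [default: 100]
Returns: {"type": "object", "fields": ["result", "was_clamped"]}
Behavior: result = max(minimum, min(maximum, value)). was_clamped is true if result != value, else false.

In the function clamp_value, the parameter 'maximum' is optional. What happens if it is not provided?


The clamp_value spec declares:
  - maximum (number, optional): Upper bound [default: 100]
It defaults to 100


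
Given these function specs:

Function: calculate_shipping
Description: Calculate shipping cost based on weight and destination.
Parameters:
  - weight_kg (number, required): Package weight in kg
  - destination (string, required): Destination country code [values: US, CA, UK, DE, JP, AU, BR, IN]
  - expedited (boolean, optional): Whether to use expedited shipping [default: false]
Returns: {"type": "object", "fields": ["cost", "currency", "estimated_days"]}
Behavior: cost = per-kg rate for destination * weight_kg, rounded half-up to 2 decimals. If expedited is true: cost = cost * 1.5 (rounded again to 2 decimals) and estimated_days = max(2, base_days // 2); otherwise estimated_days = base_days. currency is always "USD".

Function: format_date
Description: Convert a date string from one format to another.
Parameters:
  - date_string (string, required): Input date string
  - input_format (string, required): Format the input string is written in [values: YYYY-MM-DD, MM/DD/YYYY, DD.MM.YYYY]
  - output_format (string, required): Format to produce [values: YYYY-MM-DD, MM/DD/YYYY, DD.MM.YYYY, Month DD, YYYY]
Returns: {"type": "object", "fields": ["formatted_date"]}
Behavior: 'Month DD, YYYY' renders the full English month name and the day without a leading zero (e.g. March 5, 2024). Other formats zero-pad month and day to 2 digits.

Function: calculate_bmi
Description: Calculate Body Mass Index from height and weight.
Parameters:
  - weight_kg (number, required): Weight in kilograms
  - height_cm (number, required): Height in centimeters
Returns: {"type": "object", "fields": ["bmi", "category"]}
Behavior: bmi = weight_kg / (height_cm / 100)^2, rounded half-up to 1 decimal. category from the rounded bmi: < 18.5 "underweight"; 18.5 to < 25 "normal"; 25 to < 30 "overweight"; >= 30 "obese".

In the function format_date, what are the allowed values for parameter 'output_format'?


The format_date spec declares:
  - output_format (string, required): Format to produce [values: YYYY-MM-DD, MM/DD/YYYY, DD.MM.YYYY, Month DD, YYYY]
Allowed values:
YYYY-MM-DD, MM/DD/YYYY, DD.MM.YYYY, Month DD, YYYY


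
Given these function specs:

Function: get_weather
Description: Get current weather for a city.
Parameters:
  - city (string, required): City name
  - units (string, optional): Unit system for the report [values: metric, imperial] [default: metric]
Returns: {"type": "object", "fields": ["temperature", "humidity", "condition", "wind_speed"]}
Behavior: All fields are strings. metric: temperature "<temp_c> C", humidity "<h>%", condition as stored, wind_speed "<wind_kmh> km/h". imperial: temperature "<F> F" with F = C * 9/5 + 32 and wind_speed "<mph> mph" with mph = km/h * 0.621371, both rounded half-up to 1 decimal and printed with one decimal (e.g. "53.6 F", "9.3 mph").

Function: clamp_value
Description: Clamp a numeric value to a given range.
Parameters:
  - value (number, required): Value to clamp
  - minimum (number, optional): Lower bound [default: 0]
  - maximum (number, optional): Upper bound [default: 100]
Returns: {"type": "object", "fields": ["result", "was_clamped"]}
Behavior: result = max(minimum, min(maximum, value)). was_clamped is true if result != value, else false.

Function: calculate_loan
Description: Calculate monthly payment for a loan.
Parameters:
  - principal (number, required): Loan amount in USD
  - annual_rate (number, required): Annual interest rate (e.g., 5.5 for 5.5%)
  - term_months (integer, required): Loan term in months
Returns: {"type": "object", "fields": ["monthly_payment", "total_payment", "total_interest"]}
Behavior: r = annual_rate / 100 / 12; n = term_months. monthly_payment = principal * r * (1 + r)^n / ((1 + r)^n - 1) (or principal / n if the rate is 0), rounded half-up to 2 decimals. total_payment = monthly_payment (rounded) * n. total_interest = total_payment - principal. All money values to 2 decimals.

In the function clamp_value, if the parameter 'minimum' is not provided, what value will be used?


The clamp_value spec declares:
  - minimum (number, optional): Lower bound [default: 0]
Default:
0


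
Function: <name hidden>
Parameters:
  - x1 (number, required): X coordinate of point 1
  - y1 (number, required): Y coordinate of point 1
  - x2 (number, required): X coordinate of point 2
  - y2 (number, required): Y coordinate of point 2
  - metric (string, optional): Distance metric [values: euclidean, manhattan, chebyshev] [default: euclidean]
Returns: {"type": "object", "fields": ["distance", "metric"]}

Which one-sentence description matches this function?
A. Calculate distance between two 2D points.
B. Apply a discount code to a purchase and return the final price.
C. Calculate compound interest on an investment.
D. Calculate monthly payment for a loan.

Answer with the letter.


Parameters x1, y1, x2, y2, metric and return ["distance", "metric"] fit: Calculate distance between two 2D points.
A


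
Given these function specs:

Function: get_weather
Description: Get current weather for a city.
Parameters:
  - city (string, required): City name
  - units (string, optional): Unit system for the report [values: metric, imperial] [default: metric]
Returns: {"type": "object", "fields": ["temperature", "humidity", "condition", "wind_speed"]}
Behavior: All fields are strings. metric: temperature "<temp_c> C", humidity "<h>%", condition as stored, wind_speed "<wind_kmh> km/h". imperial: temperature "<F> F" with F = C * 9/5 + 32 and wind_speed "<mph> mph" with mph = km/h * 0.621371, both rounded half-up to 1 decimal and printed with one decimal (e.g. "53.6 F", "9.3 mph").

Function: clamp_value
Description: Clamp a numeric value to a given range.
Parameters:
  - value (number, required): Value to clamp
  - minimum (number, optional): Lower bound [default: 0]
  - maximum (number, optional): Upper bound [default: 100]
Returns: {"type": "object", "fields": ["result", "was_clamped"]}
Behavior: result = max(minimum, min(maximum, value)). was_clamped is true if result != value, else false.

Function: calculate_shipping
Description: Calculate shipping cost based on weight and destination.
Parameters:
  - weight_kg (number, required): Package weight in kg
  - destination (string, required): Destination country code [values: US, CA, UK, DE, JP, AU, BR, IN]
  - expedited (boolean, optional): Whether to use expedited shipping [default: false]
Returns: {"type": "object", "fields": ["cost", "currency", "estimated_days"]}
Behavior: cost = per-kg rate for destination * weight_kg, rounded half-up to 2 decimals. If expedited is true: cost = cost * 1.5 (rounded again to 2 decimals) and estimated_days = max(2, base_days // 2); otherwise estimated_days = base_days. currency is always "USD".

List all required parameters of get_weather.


Parameters of get_weather and their required/optional flag:
  city: required
  units: optional
city


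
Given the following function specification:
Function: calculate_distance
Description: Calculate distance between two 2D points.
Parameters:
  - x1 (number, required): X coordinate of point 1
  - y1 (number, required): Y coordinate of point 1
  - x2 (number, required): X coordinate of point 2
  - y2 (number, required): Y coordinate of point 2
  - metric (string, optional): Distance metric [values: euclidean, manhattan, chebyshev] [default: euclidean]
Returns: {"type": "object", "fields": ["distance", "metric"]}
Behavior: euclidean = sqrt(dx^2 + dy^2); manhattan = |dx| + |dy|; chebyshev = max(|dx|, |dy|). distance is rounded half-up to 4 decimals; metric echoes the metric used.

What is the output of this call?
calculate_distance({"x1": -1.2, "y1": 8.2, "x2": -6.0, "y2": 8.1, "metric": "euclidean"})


|dx| = |-6 - -1.2| = 4.8; |dy| = |8.1 - 8.2| = 0.1
euclidean: sqrt(4.8^2 + 0.1^2) = sqrt(23.05) = 4.801042
Round to 4 decimals: 4.801
Output:
{"distance": 4.801, "metric": "euclidean"}


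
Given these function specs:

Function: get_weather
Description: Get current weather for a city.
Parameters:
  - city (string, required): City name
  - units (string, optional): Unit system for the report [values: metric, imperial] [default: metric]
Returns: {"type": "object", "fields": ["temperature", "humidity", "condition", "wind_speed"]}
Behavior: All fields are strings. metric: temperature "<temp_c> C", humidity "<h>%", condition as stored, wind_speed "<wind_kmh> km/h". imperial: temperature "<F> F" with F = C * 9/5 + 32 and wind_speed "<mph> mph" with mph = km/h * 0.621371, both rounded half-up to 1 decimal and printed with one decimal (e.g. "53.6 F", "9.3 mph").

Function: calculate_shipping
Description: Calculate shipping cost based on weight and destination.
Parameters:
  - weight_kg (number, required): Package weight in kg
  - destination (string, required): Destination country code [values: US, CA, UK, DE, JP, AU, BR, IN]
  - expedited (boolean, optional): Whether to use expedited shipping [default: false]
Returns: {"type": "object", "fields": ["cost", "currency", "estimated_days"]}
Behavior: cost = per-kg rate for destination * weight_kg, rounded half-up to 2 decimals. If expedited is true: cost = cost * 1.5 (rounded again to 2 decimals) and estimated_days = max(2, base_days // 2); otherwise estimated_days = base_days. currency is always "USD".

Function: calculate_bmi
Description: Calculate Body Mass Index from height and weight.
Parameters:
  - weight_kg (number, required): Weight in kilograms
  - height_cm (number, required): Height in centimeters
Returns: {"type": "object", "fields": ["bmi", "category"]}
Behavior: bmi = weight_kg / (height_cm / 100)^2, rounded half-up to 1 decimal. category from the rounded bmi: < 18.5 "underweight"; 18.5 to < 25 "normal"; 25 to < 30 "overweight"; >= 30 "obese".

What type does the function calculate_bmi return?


The calculate_bmi spec declares Returns: {"type": "object", "fields": ["bmi", "category"]}
Type:
object


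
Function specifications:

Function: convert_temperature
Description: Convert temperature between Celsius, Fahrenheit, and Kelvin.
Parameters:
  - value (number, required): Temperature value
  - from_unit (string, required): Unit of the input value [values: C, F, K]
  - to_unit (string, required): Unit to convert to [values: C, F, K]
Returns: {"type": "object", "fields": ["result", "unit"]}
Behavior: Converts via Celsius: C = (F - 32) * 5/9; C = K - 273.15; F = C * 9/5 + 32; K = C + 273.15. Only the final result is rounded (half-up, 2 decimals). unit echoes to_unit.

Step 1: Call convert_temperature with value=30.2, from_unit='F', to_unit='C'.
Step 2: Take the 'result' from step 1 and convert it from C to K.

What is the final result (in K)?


Step 1: convert_temperature(value=30.2, from_unit=F, to_unit=C)
  To C: (30.2 - 32) * 5/9 = -1
  Target is C: -1
  Round to 2 decimals: -1.0
  -> result = -1.0 C
Step 2: convert_temperature(value=-1.0, from_unit=C, to_unit=K)
  Input already in C: -1
  To K: -1 + 273.15 = 272.15
  Round to 2 decimals: 272.15
  -> result = 272.15 K
272.15 K


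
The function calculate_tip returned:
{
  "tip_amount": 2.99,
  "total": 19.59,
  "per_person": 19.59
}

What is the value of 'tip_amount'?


2.99


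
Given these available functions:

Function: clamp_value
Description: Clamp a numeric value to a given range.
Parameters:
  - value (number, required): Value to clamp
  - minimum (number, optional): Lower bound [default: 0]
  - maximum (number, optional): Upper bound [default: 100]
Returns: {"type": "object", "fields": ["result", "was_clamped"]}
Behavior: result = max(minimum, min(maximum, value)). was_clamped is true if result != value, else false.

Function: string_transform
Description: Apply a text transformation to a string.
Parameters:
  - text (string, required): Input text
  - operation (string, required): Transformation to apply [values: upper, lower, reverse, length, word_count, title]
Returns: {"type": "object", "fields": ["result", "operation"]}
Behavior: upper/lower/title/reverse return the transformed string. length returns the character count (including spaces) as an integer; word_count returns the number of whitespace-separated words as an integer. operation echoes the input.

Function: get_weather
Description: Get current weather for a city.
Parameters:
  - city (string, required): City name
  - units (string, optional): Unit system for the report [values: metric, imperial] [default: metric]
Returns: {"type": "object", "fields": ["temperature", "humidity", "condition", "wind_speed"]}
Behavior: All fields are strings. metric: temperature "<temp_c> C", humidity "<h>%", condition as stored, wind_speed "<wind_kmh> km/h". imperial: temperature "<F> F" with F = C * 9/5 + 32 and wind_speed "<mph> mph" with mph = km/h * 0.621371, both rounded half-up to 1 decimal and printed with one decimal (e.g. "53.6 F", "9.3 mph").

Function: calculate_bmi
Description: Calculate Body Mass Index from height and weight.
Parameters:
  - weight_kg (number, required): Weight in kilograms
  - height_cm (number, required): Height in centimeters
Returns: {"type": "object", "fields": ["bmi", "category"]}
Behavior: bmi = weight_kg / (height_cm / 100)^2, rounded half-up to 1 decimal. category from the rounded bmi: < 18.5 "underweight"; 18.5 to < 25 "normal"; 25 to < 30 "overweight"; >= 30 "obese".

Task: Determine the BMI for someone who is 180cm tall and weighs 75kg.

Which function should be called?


The task needs a function whose description is: Calculate Body Mass Index from height and weight.
calculate_bmi


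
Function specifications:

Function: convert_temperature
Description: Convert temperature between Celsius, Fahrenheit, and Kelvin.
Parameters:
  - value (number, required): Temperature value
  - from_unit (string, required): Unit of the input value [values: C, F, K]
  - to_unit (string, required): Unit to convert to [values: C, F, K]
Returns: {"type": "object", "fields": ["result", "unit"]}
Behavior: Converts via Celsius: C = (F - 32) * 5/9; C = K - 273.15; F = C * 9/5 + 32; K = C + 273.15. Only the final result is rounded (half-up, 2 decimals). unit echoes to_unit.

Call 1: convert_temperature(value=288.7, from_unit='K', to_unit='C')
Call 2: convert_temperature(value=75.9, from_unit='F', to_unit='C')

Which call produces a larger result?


Call 1:
  To C: 288.7 - 273.15 = 15.55
  Target is C: 15.55
  Round to 2 decimals: 15.55
  -> 15.55 C
Call 2:
  To C: (75.9 - 32) * 5/9 = 24.388889
  Target is C: 24.388889
  Round to 2 decimals: 24.39
  -> 24.39 C
Call 2 (24.39 C)


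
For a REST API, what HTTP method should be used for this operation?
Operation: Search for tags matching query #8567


GET = read, POST = create, PUT = update/replace, DELETE = remove
This operation is a read.
GET


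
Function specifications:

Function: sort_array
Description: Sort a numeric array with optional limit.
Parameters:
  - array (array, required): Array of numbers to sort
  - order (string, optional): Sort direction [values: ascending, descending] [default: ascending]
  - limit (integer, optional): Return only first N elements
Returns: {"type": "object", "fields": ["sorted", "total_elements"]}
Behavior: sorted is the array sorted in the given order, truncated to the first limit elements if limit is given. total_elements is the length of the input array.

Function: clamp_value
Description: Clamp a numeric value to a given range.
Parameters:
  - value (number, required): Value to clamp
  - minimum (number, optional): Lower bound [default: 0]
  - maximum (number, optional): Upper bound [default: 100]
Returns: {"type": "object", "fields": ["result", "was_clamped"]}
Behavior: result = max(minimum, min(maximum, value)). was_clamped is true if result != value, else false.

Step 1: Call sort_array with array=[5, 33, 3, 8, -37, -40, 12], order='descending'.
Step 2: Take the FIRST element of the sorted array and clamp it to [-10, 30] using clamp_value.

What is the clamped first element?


Step 1: sort_array(order=descending)
  sorted: [33, 12, 8, 5, 3, -37, -40]
  -> first element = 33
Step 2: clamp_value(value=33, minimum=-10, maximum=30)
  result = max(-10, min(30, 33)) = max(-10, 30) = 30
  was_clamped = (30 != 33) = true
  -> result = 30
30


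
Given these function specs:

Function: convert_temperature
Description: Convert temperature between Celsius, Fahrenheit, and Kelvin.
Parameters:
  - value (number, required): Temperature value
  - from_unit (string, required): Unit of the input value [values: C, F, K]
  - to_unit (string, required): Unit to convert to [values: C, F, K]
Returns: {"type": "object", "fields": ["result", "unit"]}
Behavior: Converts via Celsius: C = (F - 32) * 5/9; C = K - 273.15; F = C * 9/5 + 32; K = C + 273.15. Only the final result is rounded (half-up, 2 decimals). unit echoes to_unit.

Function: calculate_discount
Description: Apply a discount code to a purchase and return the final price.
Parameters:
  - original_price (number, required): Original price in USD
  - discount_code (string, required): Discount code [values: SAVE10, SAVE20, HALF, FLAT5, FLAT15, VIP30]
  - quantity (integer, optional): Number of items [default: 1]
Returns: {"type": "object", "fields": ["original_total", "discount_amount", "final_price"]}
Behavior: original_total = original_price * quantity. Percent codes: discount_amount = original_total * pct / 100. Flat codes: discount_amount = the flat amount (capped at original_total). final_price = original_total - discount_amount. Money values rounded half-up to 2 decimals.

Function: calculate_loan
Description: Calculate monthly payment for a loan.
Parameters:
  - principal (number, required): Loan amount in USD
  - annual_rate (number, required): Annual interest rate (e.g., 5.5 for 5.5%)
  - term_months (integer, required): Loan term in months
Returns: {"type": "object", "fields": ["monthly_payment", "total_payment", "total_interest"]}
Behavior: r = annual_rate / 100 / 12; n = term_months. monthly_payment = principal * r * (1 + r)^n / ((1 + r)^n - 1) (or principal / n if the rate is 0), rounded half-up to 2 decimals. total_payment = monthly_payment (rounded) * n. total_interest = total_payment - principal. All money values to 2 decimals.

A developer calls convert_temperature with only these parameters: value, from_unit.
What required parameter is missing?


Required parameters: value, from_unit, to_unit
Provided: value, from_unit
Missing: to_unit
to_unit


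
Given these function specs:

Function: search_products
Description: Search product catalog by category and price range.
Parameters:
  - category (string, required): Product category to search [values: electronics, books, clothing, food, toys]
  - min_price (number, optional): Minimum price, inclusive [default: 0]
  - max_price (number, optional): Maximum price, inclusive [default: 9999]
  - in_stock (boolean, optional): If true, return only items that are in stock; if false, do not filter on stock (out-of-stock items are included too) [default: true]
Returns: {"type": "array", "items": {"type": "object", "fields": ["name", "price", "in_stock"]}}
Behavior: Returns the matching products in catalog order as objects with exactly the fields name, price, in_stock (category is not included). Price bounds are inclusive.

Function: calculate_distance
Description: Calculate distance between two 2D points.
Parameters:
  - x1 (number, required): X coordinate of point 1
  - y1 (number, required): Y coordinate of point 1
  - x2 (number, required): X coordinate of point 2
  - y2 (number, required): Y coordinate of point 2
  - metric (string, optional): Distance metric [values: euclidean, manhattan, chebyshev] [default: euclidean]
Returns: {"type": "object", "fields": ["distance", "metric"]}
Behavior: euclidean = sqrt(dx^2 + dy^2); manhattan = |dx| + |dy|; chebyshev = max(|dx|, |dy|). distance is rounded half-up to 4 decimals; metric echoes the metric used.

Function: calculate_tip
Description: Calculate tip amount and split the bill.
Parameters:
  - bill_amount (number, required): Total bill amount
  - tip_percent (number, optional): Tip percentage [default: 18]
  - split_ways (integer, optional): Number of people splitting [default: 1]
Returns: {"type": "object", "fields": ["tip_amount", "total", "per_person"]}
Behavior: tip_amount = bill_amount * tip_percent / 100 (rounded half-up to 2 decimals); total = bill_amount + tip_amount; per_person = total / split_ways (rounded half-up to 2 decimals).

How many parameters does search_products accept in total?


Parameters of search_products: category (required), min_price (optional), max_price (optional), in_stock (optional)
Total:
4


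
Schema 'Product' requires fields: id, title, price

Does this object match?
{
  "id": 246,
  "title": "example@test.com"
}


Checking required fields...
Missing: price
Invalid - missing required field 'price'


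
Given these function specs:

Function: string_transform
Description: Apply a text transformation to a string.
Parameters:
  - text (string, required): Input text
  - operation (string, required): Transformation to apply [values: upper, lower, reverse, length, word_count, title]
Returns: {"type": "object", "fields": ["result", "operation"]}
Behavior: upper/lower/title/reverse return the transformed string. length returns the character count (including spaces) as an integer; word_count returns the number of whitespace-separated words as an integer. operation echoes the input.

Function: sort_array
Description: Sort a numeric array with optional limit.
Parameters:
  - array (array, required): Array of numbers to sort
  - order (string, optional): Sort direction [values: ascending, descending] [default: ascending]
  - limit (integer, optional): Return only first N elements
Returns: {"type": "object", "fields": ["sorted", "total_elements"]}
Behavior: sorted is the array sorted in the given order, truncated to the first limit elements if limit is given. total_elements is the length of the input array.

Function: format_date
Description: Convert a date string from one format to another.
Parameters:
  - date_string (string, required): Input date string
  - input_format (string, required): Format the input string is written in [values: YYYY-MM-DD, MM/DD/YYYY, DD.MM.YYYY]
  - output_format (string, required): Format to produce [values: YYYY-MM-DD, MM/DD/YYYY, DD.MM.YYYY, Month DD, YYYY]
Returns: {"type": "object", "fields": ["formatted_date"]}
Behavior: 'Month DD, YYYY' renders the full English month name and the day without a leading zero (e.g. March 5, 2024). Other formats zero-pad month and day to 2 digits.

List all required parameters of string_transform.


Parameters of string_transform and their required/optional flag:
  text: required
  operation: required
operation, text


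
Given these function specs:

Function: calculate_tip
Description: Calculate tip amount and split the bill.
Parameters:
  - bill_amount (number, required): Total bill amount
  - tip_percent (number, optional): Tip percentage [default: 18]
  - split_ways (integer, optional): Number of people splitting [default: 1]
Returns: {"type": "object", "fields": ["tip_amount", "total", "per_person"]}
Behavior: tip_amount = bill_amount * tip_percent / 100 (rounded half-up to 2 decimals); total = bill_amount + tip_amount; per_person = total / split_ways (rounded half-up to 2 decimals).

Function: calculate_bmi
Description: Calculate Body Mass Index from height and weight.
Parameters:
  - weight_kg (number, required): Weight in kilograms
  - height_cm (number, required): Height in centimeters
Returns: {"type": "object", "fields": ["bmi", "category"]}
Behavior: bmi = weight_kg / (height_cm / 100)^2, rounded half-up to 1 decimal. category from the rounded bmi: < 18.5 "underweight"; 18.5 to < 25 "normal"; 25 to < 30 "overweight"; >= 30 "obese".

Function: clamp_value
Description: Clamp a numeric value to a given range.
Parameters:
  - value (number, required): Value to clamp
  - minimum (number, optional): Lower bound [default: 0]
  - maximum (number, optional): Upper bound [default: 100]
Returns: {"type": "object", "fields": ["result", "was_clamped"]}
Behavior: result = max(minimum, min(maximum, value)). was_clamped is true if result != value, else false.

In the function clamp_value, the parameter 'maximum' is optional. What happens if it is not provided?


The clamp_value spec declares:
  - maximum (number, optional): Upper bound [default: 100]
It defaults to 100


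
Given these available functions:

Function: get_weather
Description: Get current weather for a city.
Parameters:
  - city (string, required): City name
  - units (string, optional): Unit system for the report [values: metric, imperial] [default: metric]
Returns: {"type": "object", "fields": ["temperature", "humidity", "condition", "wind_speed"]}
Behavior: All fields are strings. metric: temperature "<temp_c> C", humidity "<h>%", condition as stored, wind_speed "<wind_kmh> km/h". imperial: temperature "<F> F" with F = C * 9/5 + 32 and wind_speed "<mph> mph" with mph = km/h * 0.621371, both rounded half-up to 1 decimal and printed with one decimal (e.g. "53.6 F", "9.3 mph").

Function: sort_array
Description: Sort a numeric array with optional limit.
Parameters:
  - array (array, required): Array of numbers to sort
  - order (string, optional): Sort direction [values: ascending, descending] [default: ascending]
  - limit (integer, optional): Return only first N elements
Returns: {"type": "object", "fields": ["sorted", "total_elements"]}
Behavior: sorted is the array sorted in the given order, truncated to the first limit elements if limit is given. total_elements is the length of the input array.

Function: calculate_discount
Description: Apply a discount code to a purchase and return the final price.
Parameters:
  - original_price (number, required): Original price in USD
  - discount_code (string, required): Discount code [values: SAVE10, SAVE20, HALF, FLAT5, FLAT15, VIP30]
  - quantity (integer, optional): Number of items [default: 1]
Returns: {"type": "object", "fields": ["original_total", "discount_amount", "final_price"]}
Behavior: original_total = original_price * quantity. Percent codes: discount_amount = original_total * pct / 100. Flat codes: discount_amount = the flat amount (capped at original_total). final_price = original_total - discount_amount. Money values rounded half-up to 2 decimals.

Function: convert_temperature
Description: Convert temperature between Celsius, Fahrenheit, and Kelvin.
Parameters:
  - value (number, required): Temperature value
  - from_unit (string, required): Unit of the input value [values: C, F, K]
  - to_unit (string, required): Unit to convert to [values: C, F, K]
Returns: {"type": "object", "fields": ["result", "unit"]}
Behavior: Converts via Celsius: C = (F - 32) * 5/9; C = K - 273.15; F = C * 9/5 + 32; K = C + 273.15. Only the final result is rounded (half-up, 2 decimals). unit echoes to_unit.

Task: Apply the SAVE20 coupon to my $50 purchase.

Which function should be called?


The task needs a function whose description is: Apply a discount code to a purchase and return the final price.
calculate_discount


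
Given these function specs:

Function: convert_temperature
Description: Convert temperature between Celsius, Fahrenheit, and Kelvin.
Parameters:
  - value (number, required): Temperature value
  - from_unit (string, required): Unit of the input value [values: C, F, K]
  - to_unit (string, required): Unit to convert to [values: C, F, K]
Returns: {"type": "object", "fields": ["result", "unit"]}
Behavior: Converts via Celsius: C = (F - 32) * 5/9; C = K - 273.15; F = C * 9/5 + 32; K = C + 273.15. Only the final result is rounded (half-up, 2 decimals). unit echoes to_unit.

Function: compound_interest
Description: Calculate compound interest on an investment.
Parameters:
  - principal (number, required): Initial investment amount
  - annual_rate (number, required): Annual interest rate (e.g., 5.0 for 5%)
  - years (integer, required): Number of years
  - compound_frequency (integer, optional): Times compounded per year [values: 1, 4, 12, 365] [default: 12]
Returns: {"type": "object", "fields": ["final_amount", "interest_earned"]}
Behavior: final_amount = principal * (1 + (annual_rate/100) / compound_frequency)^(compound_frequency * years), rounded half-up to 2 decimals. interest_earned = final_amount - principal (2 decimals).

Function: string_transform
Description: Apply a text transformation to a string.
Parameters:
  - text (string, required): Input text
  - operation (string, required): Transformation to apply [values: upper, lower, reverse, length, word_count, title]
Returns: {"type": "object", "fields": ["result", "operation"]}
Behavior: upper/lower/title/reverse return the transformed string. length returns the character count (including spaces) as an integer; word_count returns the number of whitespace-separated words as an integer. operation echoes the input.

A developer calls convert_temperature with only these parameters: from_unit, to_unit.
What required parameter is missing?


Required parameters: value, from_unit, to_unit
Provided: from_unit, to_unit
Missing: value
value


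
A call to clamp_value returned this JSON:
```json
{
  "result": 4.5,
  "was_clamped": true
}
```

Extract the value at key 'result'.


4.5


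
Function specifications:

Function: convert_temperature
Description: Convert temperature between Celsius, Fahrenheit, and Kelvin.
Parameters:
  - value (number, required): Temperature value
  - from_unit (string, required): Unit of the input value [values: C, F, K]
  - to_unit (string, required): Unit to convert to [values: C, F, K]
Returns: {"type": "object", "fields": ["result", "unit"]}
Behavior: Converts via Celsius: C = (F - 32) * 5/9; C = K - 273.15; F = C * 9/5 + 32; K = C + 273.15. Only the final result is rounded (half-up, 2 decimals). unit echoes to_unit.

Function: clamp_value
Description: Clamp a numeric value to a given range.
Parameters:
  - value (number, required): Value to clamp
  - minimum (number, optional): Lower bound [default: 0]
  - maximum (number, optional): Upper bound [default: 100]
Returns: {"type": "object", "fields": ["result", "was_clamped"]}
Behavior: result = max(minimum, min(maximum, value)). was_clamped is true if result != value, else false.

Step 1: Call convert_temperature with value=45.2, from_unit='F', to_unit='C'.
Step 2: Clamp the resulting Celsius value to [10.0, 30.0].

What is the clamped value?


Step 1: convert_temperature(value=45.2, from_unit=F, to_unit=C)
  To C: (45.2 - 32) * 5/9 = 7.333333
  Target is C: 7.333333
  Round to 2 decimals: 7.33
  -> result = 7.33 C
Step 2: clamp_value(value=7.33, minimum=10.0, maximum=30.0)
  result = max(10.0, min(30.0, 7.33)) = max(10.0, 7.33) = 10.0
  was_clamped = (10.0 != 7.33) = true
  -> result = 10.0
10.0
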